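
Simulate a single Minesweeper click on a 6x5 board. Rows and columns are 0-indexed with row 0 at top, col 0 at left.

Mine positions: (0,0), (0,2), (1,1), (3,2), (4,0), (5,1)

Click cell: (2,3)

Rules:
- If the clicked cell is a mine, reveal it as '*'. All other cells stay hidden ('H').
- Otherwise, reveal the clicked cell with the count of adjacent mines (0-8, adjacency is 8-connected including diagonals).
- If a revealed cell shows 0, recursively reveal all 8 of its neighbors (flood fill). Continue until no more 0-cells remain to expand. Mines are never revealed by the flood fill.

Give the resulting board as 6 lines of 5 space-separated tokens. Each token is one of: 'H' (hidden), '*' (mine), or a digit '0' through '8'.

H H H H H
H H H H H
H H H 1 H
H H H H H
H H H H H
H H H H H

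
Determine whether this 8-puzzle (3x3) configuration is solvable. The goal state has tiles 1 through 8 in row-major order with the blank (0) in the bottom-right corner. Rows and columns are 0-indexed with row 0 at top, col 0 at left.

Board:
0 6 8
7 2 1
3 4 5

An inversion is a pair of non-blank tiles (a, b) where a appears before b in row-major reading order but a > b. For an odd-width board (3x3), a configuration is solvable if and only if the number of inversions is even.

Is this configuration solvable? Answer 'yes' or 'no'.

Answer: no

Derivation:
Inversions (pairs i<j in row-major order where tile[i] > tile[j] > 0): 17
17 is odd, so the puzzle is not solvable.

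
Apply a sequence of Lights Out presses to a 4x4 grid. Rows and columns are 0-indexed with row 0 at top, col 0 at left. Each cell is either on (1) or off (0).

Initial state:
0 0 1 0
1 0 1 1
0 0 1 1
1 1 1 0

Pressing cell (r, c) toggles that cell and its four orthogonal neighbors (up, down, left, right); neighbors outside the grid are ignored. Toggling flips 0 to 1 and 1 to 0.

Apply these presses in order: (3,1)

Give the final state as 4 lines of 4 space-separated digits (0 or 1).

After press 1 at (3,1):
0 0 1 0
1 0 1 1
0 1 1 1
0 0 0 0

Answer: 0 0 1 0
1 0 1 1
0 1 1 1
0 0 0 0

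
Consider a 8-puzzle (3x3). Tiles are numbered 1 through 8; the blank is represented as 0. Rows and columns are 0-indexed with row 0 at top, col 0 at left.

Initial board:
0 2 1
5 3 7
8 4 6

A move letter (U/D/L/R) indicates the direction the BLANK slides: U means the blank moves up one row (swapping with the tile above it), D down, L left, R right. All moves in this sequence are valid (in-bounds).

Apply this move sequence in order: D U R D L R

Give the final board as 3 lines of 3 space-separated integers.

After move 1 (D):
5 2 1
0 3 7
8 4 6

After move 2 (U):
0 2 1
5 3 7
8 4 6

After move 3 (R):
2 0 1
5 3 7
8 4 6

After move 4 (D):
2 3 1
5 0 7
8 4 6

After move 5 (L):
2 3 1
0 5 7
8 4 6

After move 6 (R):
2 3 1
5 0 7
8 4 6

Answer: 2 3 1
5 0 7
8 4 6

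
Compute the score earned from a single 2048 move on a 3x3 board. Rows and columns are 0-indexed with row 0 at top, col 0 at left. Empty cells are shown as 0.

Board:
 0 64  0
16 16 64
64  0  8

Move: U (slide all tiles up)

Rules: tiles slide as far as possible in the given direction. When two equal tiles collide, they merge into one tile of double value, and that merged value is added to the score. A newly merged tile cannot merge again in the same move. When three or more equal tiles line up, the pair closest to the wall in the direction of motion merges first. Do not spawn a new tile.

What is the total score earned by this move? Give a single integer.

Answer: 0

Derivation:
Slide up:
col 0: [0, 16, 64] -> [16, 64, 0]  score +0 (running 0)
col 1: [64, 16, 0] -> [64, 16, 0]  score +0 (running 0)
col 2: [0, 64, 8] -> [64, 8, 0]  score +0 (running 0)
Board after move:
16 64 64
64 16  8
 0  0  0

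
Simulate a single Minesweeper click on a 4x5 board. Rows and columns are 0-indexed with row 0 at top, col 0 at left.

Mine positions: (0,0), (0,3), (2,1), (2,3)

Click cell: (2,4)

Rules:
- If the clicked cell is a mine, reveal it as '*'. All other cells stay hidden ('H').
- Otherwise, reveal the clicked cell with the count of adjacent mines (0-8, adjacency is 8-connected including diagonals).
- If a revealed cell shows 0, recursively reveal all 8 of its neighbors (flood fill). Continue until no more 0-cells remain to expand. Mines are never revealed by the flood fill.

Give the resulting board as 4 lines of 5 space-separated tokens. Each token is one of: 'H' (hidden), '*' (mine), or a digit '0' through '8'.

H H H H H
H H H H H
H H H H 1
H H H H H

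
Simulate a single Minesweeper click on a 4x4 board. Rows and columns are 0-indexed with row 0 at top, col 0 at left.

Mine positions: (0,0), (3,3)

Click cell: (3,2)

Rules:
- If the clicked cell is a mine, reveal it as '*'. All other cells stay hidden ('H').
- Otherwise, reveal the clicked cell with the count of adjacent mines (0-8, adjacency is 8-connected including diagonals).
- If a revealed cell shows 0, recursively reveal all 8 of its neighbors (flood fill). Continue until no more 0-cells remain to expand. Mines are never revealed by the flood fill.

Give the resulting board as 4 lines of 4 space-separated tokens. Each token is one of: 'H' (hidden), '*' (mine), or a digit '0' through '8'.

H H H H
H H H H
H H H H
H H 1 H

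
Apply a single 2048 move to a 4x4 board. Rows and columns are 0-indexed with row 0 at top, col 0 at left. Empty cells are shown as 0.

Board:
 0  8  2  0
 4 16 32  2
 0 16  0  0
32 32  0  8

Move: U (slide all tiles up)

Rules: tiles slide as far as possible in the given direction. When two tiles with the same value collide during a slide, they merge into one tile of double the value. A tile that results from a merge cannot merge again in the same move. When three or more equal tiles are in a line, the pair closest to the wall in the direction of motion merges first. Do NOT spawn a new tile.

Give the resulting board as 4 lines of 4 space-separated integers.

Slide up:
col 0: [0, 4, 0, 32] -> [4, 32, 0, 0]
col 1: [8, 16, 16, 32] -> [8, 32, 32, 0]
col 2: [2, 32, 0, 0] -> [2, 32, 0, 0]
col 3: [0, 2, 0, 8] -> [2, 8, 0, 0]

Answer:  4  8  2  2
32 32 32  8
 0 32  0  0
 0  0  0  0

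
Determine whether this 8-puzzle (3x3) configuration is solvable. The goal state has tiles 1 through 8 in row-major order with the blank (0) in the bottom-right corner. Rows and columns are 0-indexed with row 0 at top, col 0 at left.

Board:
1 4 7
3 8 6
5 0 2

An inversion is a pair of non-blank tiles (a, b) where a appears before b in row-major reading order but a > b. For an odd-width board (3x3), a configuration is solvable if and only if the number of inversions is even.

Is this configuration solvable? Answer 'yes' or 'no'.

Inversions (pairs i<j in row-major order where tile[i] > tile[j] > 0): 13
13 is odd, so the puzzle is not solvable.

Answer: no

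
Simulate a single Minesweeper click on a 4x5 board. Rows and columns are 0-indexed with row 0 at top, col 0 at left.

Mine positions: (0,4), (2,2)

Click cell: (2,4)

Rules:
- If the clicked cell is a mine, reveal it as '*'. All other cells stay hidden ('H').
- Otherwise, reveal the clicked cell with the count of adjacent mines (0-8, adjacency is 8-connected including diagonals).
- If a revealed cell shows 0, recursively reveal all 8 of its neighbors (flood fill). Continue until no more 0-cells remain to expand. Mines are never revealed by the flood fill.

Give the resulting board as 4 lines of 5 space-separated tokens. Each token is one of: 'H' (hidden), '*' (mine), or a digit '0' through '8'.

H H H H H
H H H 2 1
H H H 1 0
H H H 1 0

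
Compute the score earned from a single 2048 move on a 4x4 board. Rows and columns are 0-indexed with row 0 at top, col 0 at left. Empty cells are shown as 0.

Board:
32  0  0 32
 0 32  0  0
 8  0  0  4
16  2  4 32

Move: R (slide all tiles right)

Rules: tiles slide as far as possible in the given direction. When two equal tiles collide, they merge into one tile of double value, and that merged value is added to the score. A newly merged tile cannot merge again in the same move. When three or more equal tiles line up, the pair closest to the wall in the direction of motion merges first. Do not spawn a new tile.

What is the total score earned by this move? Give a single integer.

Answer: 64

Derivation:
Slide right:
row 0: [32, 0, 0, 32] -> [0, 0, 0, 64]  score +64 (running 64)
row 1: [0, 32, 0, 0] -> [0, 0, 0, 32]  score +0 (running 64)
row 2: [8, 0, 0, 4] -> [0, 0, 8, 4]  score +0 (running 64)
row 3: [16, 2, 4, 32] -> [16, 2, 4, 32]  score +0 (running 64)
Board after move:
 0  0  0 64
 0  0  0 32
 0  0  8  4
16  2  4 32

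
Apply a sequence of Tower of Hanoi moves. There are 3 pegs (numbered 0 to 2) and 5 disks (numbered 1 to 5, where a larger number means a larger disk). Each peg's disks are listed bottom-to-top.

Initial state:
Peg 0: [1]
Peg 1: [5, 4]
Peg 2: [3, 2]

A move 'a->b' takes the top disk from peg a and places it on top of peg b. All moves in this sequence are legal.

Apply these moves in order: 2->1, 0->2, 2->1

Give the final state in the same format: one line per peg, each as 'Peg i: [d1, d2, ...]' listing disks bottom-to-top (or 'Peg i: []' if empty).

After move 1 (2->1):
Peg 0: [1]
Peg 1: [5, 4, 2]
Peg 2: [3]

After move 2 (0->2):
Peg 0: []
Peg 1: [5, 4, 2]
Peg 2: [3, 1]

After move 3 (2->1):
Peg 0: []
Peg 1: [5, 4, 2, 1]
Peg 2: [3]

Answer: Peg 0: []
Peg 1: [5, 4, 2, 1]
Peg 2: [3]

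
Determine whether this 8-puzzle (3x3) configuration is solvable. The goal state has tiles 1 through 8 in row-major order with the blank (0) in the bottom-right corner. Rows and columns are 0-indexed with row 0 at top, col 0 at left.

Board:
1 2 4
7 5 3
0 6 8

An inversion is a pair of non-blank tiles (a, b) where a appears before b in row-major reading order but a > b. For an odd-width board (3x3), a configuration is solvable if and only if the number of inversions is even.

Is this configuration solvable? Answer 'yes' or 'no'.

Inversions (pairs i<j in row-major order where tile[i] > tile[j] > 0): 5
5 is odd, so the puzzle is not solvable.

Answer: no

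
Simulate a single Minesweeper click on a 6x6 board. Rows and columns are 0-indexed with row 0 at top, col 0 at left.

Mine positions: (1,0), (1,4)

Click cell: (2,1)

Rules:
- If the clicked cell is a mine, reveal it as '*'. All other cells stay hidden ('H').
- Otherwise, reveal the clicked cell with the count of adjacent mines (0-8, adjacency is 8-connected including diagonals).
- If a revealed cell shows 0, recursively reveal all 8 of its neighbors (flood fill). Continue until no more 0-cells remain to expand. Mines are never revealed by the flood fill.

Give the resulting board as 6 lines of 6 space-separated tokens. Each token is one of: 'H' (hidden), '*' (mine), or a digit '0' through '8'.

H H H H H H
H H H H H H
H 1 H H H H
H H H H H H
H H H H H H
H H H H H H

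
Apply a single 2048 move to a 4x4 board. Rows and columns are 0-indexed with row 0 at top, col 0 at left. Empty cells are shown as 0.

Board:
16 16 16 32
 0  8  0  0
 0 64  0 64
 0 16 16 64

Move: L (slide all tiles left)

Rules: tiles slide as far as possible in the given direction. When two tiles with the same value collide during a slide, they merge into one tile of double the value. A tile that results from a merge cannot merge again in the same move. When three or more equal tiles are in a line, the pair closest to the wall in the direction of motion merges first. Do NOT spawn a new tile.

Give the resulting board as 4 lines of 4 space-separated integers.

Answer:  32  16  32   0
  8   0   0   0
128   0   0   0
 32  64   0   0

Derivation:
Slide left:
row 0: [16, 16, 16, 32] -> [32, 16, 32, 0]
row 1: [0, 8, 0, 0] -> [8, 0, 0, 0]
row 2: [0, 64, 0, 64] -> [128, 0, 0, 0]
row 3: [0, 16, 16, 64] -> [32, 64, 0, 0]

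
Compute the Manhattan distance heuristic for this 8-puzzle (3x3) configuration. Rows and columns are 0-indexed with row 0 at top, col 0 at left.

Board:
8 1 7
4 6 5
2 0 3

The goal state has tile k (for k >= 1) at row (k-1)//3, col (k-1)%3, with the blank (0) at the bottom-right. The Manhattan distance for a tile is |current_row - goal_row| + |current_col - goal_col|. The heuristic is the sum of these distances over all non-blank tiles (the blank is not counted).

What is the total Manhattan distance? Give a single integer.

Tile 8: (0,0)->(2,1) = 3
Tile 1: (0,1)->(0,0) = 1
Tile 7: (0,2)->(2,0) = 4
Tile 4: (1,0)->(1,0) = 0
Tile 6: (1,1)->(1,2) = 1
Tile 5: (1,2)->(1,1) = 1
Tile 2: (2,0)->(0,1) = 3
Tile 3: (2,2)->(0,2) = 2
Sum: 3 + 1 + 4 + 0 + 1 + 1 + 3 + 2 = 15

Answer: 15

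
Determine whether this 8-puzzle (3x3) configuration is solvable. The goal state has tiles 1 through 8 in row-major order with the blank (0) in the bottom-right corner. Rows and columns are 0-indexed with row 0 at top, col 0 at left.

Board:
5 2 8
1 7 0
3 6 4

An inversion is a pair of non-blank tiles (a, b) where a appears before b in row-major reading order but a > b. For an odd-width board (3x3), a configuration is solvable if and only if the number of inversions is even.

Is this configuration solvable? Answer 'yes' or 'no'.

Answer: yes

Derivation:
Inversions (pairs i<j in row-major order where tile[i] > tile[j] > 0): 14
14 is even, so the puzzle is solvable.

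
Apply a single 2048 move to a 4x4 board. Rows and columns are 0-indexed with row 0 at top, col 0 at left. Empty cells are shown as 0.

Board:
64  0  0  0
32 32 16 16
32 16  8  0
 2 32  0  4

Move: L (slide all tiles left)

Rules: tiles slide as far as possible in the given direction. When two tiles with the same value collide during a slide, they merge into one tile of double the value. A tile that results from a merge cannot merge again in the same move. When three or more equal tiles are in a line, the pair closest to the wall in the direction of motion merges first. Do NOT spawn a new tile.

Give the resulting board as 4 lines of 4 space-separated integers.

Slide left:
row 0: [64, 0, 0, 0] -> [64, 0, 0, 0]
row 1: [32, 32, 16, 16] -> [64, 32, 0, 0]
row 2: [32, 16, 8, 0] -> [32, 16, 8, 0]
row 3: [2, 32, 0, 4] -> [2, 32, 4, 0]

Answer: 64  0  0  0
64 32  0  0
32 16  8  0
 2 32  4  0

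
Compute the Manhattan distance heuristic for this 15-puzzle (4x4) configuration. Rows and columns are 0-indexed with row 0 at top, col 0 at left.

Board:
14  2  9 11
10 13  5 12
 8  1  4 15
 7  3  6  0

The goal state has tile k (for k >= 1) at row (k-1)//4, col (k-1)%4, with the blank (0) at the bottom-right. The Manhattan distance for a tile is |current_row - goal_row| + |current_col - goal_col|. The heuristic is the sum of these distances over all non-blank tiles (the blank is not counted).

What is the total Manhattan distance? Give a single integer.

Answer: 42

Derivation:
Tile 14: (0,0)->(3,1) = 4
Tile 2: (0,1)->(0,1) = 0
Tile 9: (0,2)->(2,0) = 4
Tile 11: (0,3)->(2,2) = 3
Tile 10: (1,0)->(2,1) = 2
Tile 13: (1,1)->(3,0) = 3
Tile 5: (1,2)->(1,0) = 2
Tile 12: (1,3)->(2,3) = 1
Tile 8: (2,0)->(1,3) = 4
Tile 1: (2,1)->(0,0) = 3
Tile 4: (2,2)->(0,3) = 3
Tile 15: (2,3)->(3,2) = 2
Tile 7: (3,0)->(1,2) = 4
Tile 3: (3,1)->(0,2) = 4
Tile 6: (3,2)->(1,1) = 3
Sum: 4 + 0 + 4 + 3 + 2 + 3 + 2 + 1 + 4 + 3 + 3 + 2 + 4 + 4 + 3 = 42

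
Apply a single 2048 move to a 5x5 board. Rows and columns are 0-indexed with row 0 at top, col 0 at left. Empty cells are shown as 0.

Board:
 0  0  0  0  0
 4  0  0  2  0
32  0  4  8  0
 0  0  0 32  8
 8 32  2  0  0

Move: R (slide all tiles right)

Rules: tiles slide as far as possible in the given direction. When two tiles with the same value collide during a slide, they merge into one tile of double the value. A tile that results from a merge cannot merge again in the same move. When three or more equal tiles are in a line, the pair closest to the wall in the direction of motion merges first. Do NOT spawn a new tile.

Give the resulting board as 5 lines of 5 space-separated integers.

Answer:  0  0  0  0  0
 0  0  0  4  2
 0  0 32  4  8
 0  0  0 32  8
 0  0  8 32  2

Derivation:
Slide right:
row 0: [0, 0, 0, 0, 0] -> [0, 0, 0, 0, 0]
row 1: [4, 0, 0, 2, 0] -> [0, 0, 0, 4, 2]
row 2: [32, 0, 4, 8, 0] -> [0, 0, 32, 4, 8]
row 3: [0, 0, 0, 32, 8] -> [0, 0, 0, 32, 8]
row 4: [8, 32, 2, 0, 0] -> [0, 0, 8, 32, 2]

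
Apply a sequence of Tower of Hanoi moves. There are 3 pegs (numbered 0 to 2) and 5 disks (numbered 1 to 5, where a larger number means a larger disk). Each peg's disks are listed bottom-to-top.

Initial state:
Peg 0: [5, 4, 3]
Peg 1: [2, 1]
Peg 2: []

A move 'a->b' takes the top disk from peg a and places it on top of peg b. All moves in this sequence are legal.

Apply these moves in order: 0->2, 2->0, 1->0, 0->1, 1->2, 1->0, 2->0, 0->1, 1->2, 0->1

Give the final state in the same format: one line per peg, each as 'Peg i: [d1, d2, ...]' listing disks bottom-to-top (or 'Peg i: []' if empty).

Answer: Peg 0: [5, 4, 3]
Peg 1: [2]
Peg 2: [1]

Derivation:
After move 1 (0->2):
Peg 0: [5, 4]
Peg 1: [2, 1]
Peg 2: [3]

After move 2 (2->0):
Peg 0: [5, 4, 3]
Peg 1: [2, 1]
Peg 2: []

After move 3 (1->0):
Peg 0: [5, 4, 3, 1]
Peg 1: [2]
Peg 2: []

After move 4 (0->1):
Peg 0: [5, 4, 3]
Peg 1: [2, 1]
Peg 2: []

After move 5 (1->2):
Peg 0: [5, 4, 3]
Peg 1: [2]
Peg 2: [1]

After move 6 (1->0):
Peg 0: [5, 4, 3, 2]
Peg 1: []
Peg 2: [1]

After move 7 (2->0):
Peg 0: [5, 4, 3, 2, 1]
Peg 1: []
Peg 2: []

After move 8 (0->1):
Peg 0: [5, 4, 3, 2]
Peg 1: [1]
Peg 2: []

After move 9 (1->2):
Peg 0: [5, 4, 3, 2]
Peg 1: []
Peg 2: [1]

After move 10 (0->1):
Peg 0: [5, 4, 3]
Peg 1: [2]
Peg 2: [1]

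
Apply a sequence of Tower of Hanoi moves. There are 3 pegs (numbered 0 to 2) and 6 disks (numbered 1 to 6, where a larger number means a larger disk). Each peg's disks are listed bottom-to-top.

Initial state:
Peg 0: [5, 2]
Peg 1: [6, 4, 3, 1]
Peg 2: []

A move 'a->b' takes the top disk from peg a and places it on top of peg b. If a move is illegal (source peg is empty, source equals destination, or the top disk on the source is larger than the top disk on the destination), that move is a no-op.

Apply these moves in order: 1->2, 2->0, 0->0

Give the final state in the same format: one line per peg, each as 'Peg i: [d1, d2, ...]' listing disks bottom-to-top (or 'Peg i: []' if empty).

After move 1 (1->2):
Peg 0: [5, 2]
Peg 1: [6, 4, 3]
Peg 2: [1]

After move 2 (2->0):
Peg 0: [5, 2, 1]
Peg 1: [6, 4, 3]
Peg 2: []

After move 3 (0->0):
Peg 0: [5, 2, 1]
Peg 1: [6, 4, 3]
Peg 2: []

Answer: Peg 0: [5, 2, 1]
Peg 1: [6, 4, 3]
Peg 2: []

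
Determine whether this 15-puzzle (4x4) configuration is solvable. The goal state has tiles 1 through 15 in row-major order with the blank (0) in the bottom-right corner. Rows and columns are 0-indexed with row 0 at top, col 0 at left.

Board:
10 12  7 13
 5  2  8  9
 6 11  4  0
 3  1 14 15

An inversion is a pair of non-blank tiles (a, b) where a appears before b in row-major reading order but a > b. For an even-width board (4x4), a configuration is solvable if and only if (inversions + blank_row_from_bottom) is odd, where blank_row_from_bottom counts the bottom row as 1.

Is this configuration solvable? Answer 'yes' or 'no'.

Inversions: 56
Blank is in row 2 (0-indexed from top), which is row 2 counting from the bottom (bottom = 1).
56 + 2 = 58, which is even, so the puzzle is not solvable.

Answer: no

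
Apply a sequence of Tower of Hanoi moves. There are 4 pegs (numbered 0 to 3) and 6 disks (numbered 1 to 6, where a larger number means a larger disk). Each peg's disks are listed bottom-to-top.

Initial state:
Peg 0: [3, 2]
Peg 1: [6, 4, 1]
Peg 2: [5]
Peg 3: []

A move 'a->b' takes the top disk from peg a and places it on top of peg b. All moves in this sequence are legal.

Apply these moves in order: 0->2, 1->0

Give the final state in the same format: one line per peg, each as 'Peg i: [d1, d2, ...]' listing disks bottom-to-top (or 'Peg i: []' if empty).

Answer: Peg 0: [3, 1]
Peg 1: [6, 4]
Peg 2: [5, 2]
Peg 3: []

Derivation:
After move 1 (0->2):
Peg 0: [3]
Peg 1: [6, 4, 1]
Peg 2: [5, 2]
Peg 3: []

After move 2 (1->0):
Peg 0: [3, 1]
Peg 1: [6, 4]
Peg 2: [5, 2]
Peg 3: []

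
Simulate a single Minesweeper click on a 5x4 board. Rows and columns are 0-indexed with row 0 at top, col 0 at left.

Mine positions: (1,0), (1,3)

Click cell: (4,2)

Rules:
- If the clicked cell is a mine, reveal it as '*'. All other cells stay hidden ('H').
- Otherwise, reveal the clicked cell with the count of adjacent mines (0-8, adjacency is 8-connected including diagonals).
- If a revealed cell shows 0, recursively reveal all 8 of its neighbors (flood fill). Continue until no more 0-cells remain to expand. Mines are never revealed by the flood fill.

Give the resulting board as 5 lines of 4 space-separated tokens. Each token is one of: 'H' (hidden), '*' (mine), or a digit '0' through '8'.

H H H H
H H H H
1 1 1 1
0 0 0 0
0 0 0 0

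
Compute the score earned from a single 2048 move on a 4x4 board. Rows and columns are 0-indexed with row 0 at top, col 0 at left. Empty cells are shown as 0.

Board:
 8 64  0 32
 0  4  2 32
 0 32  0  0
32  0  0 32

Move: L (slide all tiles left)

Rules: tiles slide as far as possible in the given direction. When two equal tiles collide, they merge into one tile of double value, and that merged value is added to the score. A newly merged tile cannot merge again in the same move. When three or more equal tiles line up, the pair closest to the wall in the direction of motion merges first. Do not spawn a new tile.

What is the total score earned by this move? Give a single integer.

Slide left:
row 0: [8, 64, 0, 32] -> [8, 64, 32, 0]  score +0 (running 0)
row 1: [0, 4, 2, 32] -> [4, 2, 32, 0]  score +0 (running 0)
row 2: [0, 32, 0, 0] -> [32, 0, 0, 0]  score +0 (running 0)
row 3: [32, 0, 0, 32] -> [64, 0, 0, 0]  score +64 (running 64)
Board after move:
 8 64 32  0
 4  2 32  0
32  0  0  0
64  0  0  0

Answer: 64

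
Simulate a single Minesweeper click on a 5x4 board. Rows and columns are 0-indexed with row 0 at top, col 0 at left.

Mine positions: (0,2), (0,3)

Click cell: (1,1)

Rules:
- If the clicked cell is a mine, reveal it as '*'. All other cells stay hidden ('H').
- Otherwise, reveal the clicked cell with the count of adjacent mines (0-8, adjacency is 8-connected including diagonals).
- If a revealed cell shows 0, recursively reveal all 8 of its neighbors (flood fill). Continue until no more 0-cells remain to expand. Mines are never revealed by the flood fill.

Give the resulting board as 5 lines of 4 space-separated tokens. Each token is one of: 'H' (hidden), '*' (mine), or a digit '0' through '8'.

H H H H
H 1 H H
H H H H
H H H H
H H H H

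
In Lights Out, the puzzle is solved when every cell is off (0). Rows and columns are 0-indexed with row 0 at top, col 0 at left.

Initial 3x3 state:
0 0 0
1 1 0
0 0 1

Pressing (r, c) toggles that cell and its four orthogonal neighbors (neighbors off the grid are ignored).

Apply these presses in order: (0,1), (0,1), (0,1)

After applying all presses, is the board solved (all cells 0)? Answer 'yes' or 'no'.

After press 1 at (0,1):
1 1 1
1 0 0
0 0 1

After press 2 at (0,1):
0 0 0
1 1 0
0 0 1

After press 3 at (0,1):
1 1 1
1 0 0
0 0 1

Lights still on: 5

Answer: no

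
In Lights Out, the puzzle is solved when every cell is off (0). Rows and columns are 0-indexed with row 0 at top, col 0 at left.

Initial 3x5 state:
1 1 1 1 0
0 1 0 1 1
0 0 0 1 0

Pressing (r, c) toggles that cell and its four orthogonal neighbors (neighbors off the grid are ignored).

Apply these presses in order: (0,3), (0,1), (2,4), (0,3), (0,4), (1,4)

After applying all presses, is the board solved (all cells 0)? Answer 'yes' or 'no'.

Answer: yes

Derivation:
After press 1 at (0,3):
1 1 0 0 1
0 1 0 0 1
0 0 0 1 0

After press 2 at (0,1):
0 0 1 0 1
0 0 0 0 1
0 0 0 1 0

After press 3 at (2,4):
0 0 1 0 1
0 0 0 0 0
0 0 0 0 1

After press 4 at (0,3):
0 0 0 1 0
0 0 0 1 0
0 0 0 0 1

After press 5 at (0,4):
0 0 0 0 1
0 0 0 1 1
0 0 0 0 1

After press 6 at (1,4):
0 0 0 0 0
0 0 0 0 0
0 0 0 0 0

Lights still on: 0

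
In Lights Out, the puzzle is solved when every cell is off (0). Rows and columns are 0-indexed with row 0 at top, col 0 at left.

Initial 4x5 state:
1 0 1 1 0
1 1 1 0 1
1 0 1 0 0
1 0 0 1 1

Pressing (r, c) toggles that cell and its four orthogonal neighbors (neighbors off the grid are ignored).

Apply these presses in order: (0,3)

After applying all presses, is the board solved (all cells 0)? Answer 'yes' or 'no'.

After press 1 at (0,3):
1 0 0 0 1
1 1 1 1 1
1 0 1 0 0
1 0 0 1 1

Lights still on: 12

Answer: no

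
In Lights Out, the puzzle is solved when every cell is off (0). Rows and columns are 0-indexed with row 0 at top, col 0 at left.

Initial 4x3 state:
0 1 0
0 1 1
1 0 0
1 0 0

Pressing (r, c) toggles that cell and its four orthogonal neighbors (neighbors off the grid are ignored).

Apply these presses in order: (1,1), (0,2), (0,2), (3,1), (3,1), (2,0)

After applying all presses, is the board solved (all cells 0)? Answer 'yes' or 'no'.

Answer: yes

Derivation:
After press 1 at (1,1):
0 0 0
1 0 0
1 1 0
1 0 0

After press 2 at (0,2):
0 1 1
1 0 1
1 1 0
1 0 0

After press 3 at (0,2):
0 0 0
1 0 0
1 1 0
1 0 0

After press 4 at (3,1):
0 0 0
1 0 0
1 0 0
0 1 1

After press 5 at (3,1):
0 0 0
1 0 0
1 1 0
1 0 0

After press 6 at (2,0):
0 0 0
0 0 0
0 0 0
0 0 0

Lights still on: 0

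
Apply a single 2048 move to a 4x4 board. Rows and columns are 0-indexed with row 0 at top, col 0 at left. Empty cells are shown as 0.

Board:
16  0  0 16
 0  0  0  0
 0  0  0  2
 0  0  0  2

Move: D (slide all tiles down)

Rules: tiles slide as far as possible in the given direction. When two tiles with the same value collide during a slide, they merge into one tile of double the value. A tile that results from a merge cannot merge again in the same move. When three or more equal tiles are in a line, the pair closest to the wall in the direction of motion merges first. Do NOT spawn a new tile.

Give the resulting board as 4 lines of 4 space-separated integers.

Answer:  0  0  0  0
 0  0  0  0
 0  0  0 16
16  0  0  4

Derivation:
Slide down:
col 0: [16, 0, 0, 0] -> [0, 0, 0, 16]
col 1: [0, 0, 0, 0] -> [0, 0, 0, 0]
col 2: [0, 0, 0, 0] -> [0, 0, 0, 0]
col 3: [16, 0, 2, 2] -> [0, 0, 16, 4]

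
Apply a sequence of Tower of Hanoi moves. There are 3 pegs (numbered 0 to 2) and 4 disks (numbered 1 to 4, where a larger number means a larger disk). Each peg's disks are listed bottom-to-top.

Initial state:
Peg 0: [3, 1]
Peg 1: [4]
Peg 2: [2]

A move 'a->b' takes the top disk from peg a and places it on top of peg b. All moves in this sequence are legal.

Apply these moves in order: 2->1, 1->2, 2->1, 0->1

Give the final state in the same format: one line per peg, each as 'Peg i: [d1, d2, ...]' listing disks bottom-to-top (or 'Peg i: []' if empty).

Answer: Peg 0: [3]
Peg 1: [4, 2, 1]
Peg 2: []

Derivation:
After move 1 (2->1):
Peg 0: [3, 1]
Peg 1: [4, 2]
Peg 2: []

After move 2 (1->2):
Peg 0: [3, 1]
Peg 1: [4]
Peg 2: [2]

After move 3 (2->1):
Peg 0: [3, 1]
Peg 1: [4, 2]
Peg 2: []

After move 4 (0->1):
Peg 0: [3]
Peg 1: [4, 2, 1]
Peg 2: []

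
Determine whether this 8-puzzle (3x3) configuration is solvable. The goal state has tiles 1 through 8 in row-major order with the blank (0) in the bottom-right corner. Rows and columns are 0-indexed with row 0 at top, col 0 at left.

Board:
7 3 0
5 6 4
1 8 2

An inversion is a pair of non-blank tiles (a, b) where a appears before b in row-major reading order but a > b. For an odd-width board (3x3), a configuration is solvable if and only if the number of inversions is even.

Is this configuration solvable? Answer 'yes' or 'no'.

Inversions (pairs i<j in row-major order where tile[i] > tile[j] > 0): 17
17 is odd, so the puzzle is not solvable.

Answer: no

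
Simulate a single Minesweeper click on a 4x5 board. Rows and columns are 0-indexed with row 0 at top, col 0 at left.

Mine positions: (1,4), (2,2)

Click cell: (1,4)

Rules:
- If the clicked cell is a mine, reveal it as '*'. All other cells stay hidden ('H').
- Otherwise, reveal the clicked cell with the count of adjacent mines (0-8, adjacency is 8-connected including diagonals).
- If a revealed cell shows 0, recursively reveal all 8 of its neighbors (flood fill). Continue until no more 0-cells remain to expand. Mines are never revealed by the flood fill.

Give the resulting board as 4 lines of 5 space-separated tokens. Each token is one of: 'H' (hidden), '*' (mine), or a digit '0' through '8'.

H H H H H
H H H H *
H H H H H
H H H H H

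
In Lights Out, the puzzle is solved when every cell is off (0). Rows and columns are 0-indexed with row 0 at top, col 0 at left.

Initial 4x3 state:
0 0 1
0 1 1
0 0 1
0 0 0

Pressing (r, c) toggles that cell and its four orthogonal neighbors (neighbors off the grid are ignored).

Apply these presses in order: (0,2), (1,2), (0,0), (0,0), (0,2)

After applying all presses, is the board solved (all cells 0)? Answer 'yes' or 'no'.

After press 1 at (0,2):
0 1 0
0 1 0
0 0 1
0 0 0

After press 2 at (1,2):
0 1 1
0 0 1
0 0 0
0 0 0

After press 3 at (0,0):
1 0 1
1 0 1
0 0 0
0 0 0

After press 4 at (0,0):
0 1 1
0 0 1
0 0 0
0 0 0

After press 5 at (0,2):
0 0 0
0 0 0
0 0 0
0 0 0

Lights still on: 0

Answer: yes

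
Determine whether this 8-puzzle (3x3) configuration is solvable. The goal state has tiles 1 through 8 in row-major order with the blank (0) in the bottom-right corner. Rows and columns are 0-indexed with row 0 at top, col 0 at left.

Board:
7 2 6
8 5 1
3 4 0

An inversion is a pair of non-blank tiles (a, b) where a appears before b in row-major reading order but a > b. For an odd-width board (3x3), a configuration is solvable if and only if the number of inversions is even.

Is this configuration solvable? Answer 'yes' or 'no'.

Inversions (pairs i<j in row-major order where tile[i] > tile[j] > 0): 18
18 is even, so the puzzle is solvable.

Answer: yes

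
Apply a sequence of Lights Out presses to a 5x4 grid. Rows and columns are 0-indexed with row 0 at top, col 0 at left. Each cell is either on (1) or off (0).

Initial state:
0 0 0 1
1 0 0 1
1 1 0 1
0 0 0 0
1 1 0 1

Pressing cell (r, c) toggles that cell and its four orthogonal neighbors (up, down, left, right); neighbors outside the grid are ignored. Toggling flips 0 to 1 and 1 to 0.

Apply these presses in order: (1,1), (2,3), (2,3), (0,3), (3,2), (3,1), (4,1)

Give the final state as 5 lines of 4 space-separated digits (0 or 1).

Answer: 0 1 1 0
0 1 1 0
1 1 1 1
1 1 0 1
0 1 0 1

Derivation:
After press 1 at (1,1):
0 1 0 1
0 1 1 1
1 0 0 1
0 0 0 0
1 1 0 1

After press 2 at (2,3):
0 1 0 1
0 1 1 0
1 0 1 0
0 0 0 1
1 1 0 1

After press 3 at (2,3):
0 1 0 1
0 1 1 1
1 0 0 1
0 0 0 0
1 1 0 1

After press 4 at (0,3):
0 1 1 0
0 1 1 0
1 0 0 1
0 0 0 0
1 1 0 1

After press 5 at (3,2):
0 1 1 0
0 1 1 0
1 0 1 1
0 1 1 1
1 1 1 1

After press 6 at (3,1):
0 1 1 0
0 1 1 0
1 1 1 1
1 0 0 1
1 0 1 1

After press 7 at (4,1):
0 1 1 0
0 1 1 0
1 1 1 1
1 1 0 1
0 1 0 1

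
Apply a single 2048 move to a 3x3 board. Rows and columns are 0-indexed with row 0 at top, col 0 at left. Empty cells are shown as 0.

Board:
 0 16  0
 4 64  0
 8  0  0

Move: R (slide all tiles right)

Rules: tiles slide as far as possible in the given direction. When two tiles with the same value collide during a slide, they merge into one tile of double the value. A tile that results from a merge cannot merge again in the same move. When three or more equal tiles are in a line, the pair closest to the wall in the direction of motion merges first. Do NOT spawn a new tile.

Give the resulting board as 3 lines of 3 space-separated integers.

Answer:  0  0 16
 0  4 64
 0  0  8

Derivation:
Slide right:
row 0: [0, 16, 0] -> [0, 0, 16]
row 1: [4, 64, 0] -> [0, 4, 64]
row 2: [8, 0, 0] -> [0, 0, 8]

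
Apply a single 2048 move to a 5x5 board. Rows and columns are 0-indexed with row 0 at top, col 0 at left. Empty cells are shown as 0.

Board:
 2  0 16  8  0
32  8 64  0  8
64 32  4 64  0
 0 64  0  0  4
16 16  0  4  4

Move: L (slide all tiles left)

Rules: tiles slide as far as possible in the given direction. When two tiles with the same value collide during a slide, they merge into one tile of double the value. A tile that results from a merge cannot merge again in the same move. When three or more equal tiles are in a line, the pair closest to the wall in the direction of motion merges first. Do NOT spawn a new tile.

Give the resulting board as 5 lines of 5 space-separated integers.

Slide left:
row 0: [2, 0, 16, 8, 0] -> [2, 16, 8, 0, 0]
row 1: [32, 8, 64, 0, 8] -> [32, 8, 64, 8, 0]
row 2: [64, 32, 4, 64, 0] -> [64, 32, 4, 64, 0]
row 3: [0, 64, 0, 0, 4] -> [64, 4, 0, 0, 0]
row 4: [16, 16, 0, 4, 4] -> [32, 8, 0, 0, 0]

Answer:  2 16  8  0  0
32  8 64  8  0
64 32  4 64  0
64  4  0  0  0
32  8  0  0  0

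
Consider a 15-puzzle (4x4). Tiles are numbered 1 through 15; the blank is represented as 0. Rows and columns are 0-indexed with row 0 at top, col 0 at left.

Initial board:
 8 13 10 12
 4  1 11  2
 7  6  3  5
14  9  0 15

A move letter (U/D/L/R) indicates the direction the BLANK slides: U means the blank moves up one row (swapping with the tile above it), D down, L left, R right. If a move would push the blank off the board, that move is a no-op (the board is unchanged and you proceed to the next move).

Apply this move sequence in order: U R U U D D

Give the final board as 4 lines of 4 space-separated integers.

After move 1 (U):
 8 13 10 12
 4  1 11  2
 7  6  0  5
14  9  3 15

After move 2 (R):
 8 13 10 12
 4  1 11  2
 7  6  5  0
14  9  3 15

After move 3 (U):
 8 13 10 12
 4  1 11  0
 7  6  5  2
14  9  3 15

After move 4 (U):
 8 13 10  0
 4  1 11 12
 7  6  5  2
14  9  3 15

After move 5 (D):
 8 13 10 12
 4  1 11  0
 7  6  5  2
14  9  3 15

After move 6 (D):
 8 13 10 12
 4  1 11  2
 7  6  5  0
14  9  3 15

Answer:  8 13 10 12
 4  1 11  2
 7  6  5  0
14  9  3 15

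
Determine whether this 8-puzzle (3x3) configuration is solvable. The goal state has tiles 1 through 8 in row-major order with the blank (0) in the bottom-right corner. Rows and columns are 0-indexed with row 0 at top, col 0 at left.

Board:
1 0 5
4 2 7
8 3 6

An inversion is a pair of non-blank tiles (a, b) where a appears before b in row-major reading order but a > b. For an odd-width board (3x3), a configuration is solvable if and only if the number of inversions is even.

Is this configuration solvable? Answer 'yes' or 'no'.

Inversions (pairs i<j in row-major order where tile[i] > tile[j] > 0): 9
9 is odd, so the puzzle is not solvable.

Answer: no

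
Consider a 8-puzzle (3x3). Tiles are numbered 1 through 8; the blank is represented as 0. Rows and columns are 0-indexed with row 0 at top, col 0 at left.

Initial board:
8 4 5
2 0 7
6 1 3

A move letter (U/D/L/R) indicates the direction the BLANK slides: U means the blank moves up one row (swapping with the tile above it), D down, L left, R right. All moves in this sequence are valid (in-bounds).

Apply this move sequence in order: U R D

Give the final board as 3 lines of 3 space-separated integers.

After move 1 (U):
8 0 5
2 4 7
6 1 3

After move 2 (R):
8 5 0
2 4 7
6 1 3

After move 3 (D):
8 5 7
2 4 0
6 1 3

Answer: 8 5 7
2 4 0
6 1 3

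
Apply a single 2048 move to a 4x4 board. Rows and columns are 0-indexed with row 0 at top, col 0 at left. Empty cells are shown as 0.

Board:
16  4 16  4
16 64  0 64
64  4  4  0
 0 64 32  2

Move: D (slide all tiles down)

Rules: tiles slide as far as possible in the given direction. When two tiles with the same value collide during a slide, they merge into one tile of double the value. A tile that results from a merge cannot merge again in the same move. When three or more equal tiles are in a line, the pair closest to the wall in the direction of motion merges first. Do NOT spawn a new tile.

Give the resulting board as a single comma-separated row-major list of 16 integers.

Slide down:
col 0: [16, 16, 64, 0] -> [0, 0, 32, 64]
col 1: [4, 64, 4, 64] -> [4, 64, 4, 64]
col 2: [16, 0, 4, 32] -> [0, 16, 4, 32]
col 3: [4, 64, 0, 2] -> [0, 4, 64, 2]

Answer: 0, 4, 0, 0, 0, 64, 16, 4, 32, 4, 4, 64, 64, 64, 32, 2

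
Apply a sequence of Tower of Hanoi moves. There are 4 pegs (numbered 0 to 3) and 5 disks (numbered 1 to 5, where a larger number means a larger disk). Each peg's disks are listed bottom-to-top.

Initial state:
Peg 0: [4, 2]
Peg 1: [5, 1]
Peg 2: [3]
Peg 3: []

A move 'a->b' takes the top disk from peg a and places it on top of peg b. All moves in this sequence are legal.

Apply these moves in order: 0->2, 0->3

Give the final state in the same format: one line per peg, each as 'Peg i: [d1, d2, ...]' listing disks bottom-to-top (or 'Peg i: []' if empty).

Answer: Peg 0: []
Peg 1: [5, 1]
Peg 2: [3, 2]
Peg 3: [4]

Derivation:
After move 1 (0->2):
Peg 0: [4]
Peg 1: [5, 1]
Peg 2: [3, 2]
Peg 3: []

After move 2 (0->3):
Peg 0: []
Peg 1: [5, 1]
Peg 2: [3, 2]
Peg 3: [4]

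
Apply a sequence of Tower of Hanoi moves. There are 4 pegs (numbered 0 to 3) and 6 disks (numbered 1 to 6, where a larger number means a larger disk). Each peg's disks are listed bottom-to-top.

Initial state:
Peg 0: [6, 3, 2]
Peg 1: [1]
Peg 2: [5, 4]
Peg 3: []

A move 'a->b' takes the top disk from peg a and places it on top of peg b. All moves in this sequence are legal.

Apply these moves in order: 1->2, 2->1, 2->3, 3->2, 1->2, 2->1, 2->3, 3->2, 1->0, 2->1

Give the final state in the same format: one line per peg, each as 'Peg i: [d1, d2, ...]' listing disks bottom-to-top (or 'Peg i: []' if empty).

Answer: Peg 0: [6, 3, 2, 1]
Peg 1: [4]
Peg 2: [5]
Peg 3: []

Derivation:
After move 1 (1->2):
Peg 0: [6, 3, 2]
Peg 1: []
Peg 2: [5, 4, 1]
Peg 3: []

After move 2 (2->1):
Peg 0: [6, 3, 2]
Peg 1: [1]
Peg 2: [5, 4]
Peg 3: []

After move 3 (2->3):
Peg 0: [6, 3, 2]
Peg 1: [1]
Peg 2: [5]
Peg 3: [4]

After move 4 (3->2):
Peg 0: [6, 3, 2]
Peg 1: [1]
Peg 2: [5, 4]
Peg 3: []

After move 5 (1->2):
Peg 0: [6, 3, 2]
Peg 1: []
Peg 2: [5, 4, 1]
Peg 3: []

After move 6 (2->1):
Peg 0: [6, 3, 2]
Peg 1: [1]
Peg 2: [5, 4]
Peg 3: []

After move 7 (2->3):
Peg 0: [6, 3, 2]
Peg 1: [1]
Peg 2: [5]
Peg 3: [4]

After move 8 (3->2):
Peg 0: [6, 3, 2]
Peg 1: [1]
Peg 2: [5, 4]
Peg 3: []

After move 9 (1->0):
Peg 0: [6, 3, 2, 1]
Peg 1: []
Peg 2: [5, 4]
Peg 3: []

After move 10 (2->1):
Peg 0: [6, 3, 2, 1]
Peg 1: [4]
Peg 2: [5]
Peg 3: []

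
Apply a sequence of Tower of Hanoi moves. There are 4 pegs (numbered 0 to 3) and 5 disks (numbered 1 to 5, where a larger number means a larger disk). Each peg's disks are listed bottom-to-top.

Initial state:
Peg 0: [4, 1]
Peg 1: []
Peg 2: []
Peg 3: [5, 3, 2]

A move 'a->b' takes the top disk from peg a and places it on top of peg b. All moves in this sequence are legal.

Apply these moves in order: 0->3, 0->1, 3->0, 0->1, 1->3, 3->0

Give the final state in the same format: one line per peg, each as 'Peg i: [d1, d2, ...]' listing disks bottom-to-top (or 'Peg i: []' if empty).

After move 1 (0->3):
Peg 0: [4]
Peg 1: []
Peg 2: []
Peg 3: [5, 3, 2, 1]

After move 2 (0->1):
Peg 0: []
Peg 1: [4]
Peg 2: []
Peg 3: [5, 3, 2, 1]

After move 3 (3->0):
Peg 0: [1]
Peg 1: [4]
Peg 2: []
Peg 3: [5, 3, 2]

After move 4 (0->1):
Peg 0: []
Peg 1: [4, 1]
Peg 2: []
Peg 3: [5, 3, 2]

After move 5 (1->3):
Peg 0: []
Peg 1: [4]
Peg 2: []
Peg 3: [5, 3, 2, 1]

After move 6 (3->0):
Peg 0: [1]
Peg 1: [4]
Peg 2: []
Peg 3: [5, 3, 2]

Answer: Peg 0: [1]
Peg 1: [4]
Peg 2: []
Peg 3: [5, 3, 2]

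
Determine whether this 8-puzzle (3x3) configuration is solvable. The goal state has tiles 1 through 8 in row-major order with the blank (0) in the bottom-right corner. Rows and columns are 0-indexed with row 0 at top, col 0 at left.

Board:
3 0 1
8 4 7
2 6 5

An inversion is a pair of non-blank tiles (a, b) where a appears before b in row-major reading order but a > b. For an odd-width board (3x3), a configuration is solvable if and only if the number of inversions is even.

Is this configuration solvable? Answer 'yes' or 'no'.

Inversions (pairs i<j in row-major order where tile[i] > tile[j] > 0): 12
12 is even, so the puzzle is solvable.

Answer: yes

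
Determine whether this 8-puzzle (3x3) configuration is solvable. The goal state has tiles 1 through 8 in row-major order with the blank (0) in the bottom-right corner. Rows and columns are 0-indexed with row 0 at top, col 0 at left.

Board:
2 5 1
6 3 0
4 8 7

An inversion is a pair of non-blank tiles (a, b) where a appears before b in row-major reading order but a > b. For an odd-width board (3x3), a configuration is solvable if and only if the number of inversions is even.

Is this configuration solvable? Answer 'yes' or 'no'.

Answer: no

Derivation:
Inversions (pairs i<j in row-major order where tile[i] > tile[j] > 0): 7
7 is odd, so the puzzle is not solvable.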